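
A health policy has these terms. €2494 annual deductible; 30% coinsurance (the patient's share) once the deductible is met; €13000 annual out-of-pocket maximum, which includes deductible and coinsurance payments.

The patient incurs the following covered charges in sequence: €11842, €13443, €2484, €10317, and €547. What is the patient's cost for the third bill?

Claim 1 — €11842: €2494 to deductible, leaving €9348; 30% of €9348 = €2804.40. Patient owes €5298.40 (running OOP €5298.40).
Claim 2 — €13443: 30% coinsurance on €13443 = €4032.90. Patient pays €4032.90; OOP now €9331.30.
Claim 3 — €2484: 30% coinsurance on €2484 = €745.20. Cost to patient: €745.20. OOP to date €10076.50.

€745.20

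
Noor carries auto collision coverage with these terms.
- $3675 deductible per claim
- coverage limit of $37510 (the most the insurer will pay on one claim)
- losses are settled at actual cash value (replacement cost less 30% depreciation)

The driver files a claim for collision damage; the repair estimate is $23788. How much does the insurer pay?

$12976.60

Depreciate 30%: the covered value is $23788 × 0.7 = $16651.60.
After the deductible, $16651.60 − $3675 = $12976.60 remains.
$12976.60 ≤ $37510, so the limit doesn't bind; insurer pays $12976.60.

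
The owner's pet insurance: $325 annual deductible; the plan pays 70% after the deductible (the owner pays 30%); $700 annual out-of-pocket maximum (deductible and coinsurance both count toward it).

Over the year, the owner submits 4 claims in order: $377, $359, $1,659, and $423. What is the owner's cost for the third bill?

$251.70

Claim 1 — $377: $325 finishes the deductible; $52 goes to coinsurance; owner's 30% is $15.60. Owner pays $340.60; OOP now $340.60.
Claim 2 — $359: deductible met; 30% of $359 = $107.70. Owner pays $107.70; OOP now $448.30.
Claim 3 — $1,659: deductible already satisfied, so owner's share is 30% × $1,659 = $497.70. OOP would hit $946 > $700, so the cap limits the owner to $700 − $448.30 = $251.70.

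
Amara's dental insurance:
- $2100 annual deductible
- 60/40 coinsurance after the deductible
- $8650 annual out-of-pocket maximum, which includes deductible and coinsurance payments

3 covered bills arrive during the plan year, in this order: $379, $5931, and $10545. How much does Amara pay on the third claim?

$4218

#1 ($379): entire amount goes to the deductible. Patient owes $379 (running OOP $379).
#2 ($5931): deductible takes $1721, $4210 remains; 40% of $4210 = $1684. Patient pays $3405; OOP now $3784.
#3 ($10545): deductible met; 40% of $10545 = $4218. Patient owes $4218 (running OOP $8002).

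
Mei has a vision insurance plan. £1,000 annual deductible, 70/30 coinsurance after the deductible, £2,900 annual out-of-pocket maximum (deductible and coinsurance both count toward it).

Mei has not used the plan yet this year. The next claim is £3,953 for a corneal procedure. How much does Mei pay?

Deductible not yet touched, so the first £1,000 of the bill goes to the deductible.
After the £1,000 deductible portion, £3,953 − £1,000 = £2,953 is subject to coinsurance.
30% of £2,953 = £885.90 falls to the member.
That puts the member's cost at £1,000 + £885.90 = £1,885.90 before any cap.
Total out-of-pocket so far would be £0 + £1,885.90 = £1,885.90, below the £2,900 cap — no reduction.

£1,885.90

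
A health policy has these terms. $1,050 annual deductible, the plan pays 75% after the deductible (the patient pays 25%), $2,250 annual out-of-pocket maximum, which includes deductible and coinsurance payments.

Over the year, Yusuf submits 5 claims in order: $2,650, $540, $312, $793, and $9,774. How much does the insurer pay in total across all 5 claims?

Claim 1 ($2,650): $1,050 finishes the deductible; $1,600 goes to coinsurance; patient's 25% is $400. Patient owes $1,450 (running OOP $1,450). Plan pays $2,650 − $1,450 = $1,200.
Claim 2 ($540): 25% coinsurance on $540 = $135. Cost to patient: $135. OOP to date $1,585. Plan pays $540 − $135 = $405.
Claim 3 ($312): deductible met; 25% of $312 = $78. Cost to patient: $78. OOP to date $1,663. Insurer: $312 − $78 = $234.
Claim 4 ($793): 25% coinsurance on $793 = $198.25. Patient pays $198.25; OOP now $1,861.25. Insurer: $793 − $198.25 = $594.75.
Claim 5 ($9,774): 25% coinsurance on $9,774 = $2,443.50. Adding that to $1,861.25 gives $4,304.75, past the $2,250 cap; patient pays only $2,250 − $1,861.25 = $388.75. Insurer: $9,774 − $388.75 = $9,385.25.
Insurer total: $1,200 + $405 + $234 + $594.75 + $9,385.25 = $11,819.

$11,819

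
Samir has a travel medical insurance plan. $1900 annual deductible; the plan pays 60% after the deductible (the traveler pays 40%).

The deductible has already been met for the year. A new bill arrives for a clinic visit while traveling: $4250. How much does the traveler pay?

$1700

The deductible is already satisfied, so the full bill goes to coinsurance.
Coinsurance: $4250 × 40% = $1700.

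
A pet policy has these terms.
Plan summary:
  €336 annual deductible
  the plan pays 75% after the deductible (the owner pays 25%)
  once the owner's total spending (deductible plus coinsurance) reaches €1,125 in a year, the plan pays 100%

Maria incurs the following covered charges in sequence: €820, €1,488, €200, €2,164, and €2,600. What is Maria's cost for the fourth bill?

#1 (€820): €336 finishes the deductible; €484 goes to coinsurance; owner's 25% is €121. Owner owes €457 (running OOP €457).
#2 (€1,488): 25% coinsurance on €1,488 = €372. Owner owes €372 (running OOP €829).
#3 (€200): deductible already satisfied, so owner's share is 25% × €200 = €50. Owner owes €50 (running OOP €879).
#4 (€2,164): 25% coinsurance on €2,164 = €541. That would push OOP to €1,420, over the €1,125 cap, so owner pays €1,125 − €879 = €246.

€246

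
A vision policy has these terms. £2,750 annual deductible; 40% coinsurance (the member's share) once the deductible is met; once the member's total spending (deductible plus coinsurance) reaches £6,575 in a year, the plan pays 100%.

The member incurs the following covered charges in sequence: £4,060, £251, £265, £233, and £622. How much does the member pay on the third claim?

£106

Claim 1 (£4,060): deductible takes £2,750, £1,310 remains; coinsurance £1,310 × 40% = £524. Member pays £3,274; OOP now £3,274.
Claim 2 (£251): deductible already satisfied, so member's share is 40% × £251 = £100.40. Member owes £100.40 (running OOP £3,374.40).
Claim 3 (£265): 40% coinsurance on £265 = £106. Member owes £106 (running OOP £3,480.40).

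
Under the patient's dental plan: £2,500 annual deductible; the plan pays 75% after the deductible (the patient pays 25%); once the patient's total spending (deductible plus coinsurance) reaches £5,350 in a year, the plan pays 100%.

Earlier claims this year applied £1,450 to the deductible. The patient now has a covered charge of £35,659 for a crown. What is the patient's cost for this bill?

Deductible still to meet: £2,500 − £1,450 = £1,050.
The remaining £34,609 (= £35,659 − £1,050) moves to coinsurance.
Coinsurance: £34,609 × 25% = £8,652.25.
That puts the patient's cost at £1,050 + £8,652.25 = £9,702.25 before any cap.
That would bring total out-of-pocket to £11,152.25, past the £5,350 cap. The patient is capped at £5,350 − £1,450 = £3,900 on this claim.

£3,900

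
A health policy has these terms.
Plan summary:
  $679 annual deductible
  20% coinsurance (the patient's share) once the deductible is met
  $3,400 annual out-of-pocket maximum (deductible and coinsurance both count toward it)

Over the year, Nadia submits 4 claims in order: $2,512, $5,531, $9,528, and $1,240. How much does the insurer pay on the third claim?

Bill 1, $2,512: deductible takes $679, $1,833 remains; patient's 20% is $366.60. Patient pays $1,045.60; OOP now $1,045.60. Insurer: $2,512 − $1,045.60 = $1,466.40.
Bill 2, $5,531: deductible met; 20% of $5,531 = $1,106.20. Patient pays $1,106.20; OOP now $2,151.80. Insurer: $5,531 − $1,106.20 = $4,424.80.
Bill 3, $9,528: 20% coinsurance on $9,528 = $1,905.60. That would push OOP to $4,057.40, over the $3,400 cap, so patient pays $3,400 − $2,151.80 = $1,248.20. Plan pays $9,528 − $1,248.20 = $8,279.80.

$8,279.80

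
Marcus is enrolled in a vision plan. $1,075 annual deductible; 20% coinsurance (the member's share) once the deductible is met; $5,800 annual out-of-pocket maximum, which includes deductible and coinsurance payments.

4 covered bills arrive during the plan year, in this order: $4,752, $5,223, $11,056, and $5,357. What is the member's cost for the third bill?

$2,211.20

#1 ($4,752): $1,075 finishes the deductible; $3,677 goes to coinsurance; coinsurance $3,677 × 20% = $735.40. Member pays $1,810.40; OOP now $1,810.40.
#2 ($5,223): deductible met; 20% of $5,223 = $1,044.60. Member owes $1,044.60 (running OOP $2,855).
#3 ($11,056): 20% coinsurance on $11,056 = $2,211.20. Member pays $2,211.20; OOP now $5,066.20.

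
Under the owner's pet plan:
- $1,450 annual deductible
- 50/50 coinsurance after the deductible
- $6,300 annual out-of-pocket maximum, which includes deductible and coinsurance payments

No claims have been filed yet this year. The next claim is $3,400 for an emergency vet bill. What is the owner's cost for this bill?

Deductible not yet touched, so the first $1,450 of the bill goes to the deductible.
That leaves $3,400 − $1,450 = $1,950 for coinsurance.
50% of $1,950 = $975 falls to the owner.
Owner responsibility before any cap: $1,450 + $975 = $2,425.
Total out-of-pocket so far would be $0 + $2,425 = $2,425, below the $6,300 cap — no reduction.

$2,425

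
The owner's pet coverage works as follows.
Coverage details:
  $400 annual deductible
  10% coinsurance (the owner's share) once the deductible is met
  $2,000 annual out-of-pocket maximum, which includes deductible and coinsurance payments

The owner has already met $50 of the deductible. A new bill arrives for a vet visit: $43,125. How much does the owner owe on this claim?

$1,950

Remaining deductible: $400 − $50 = $350.
After the $350 deductible portion, $43,125 − $350 = $42,775 is subject to coinsurance.
Owner's 10% share of $42,775 is $4,277.50.
Owner responsibility before any cap: $350 + $4,277.50 = $4,627.50.
That would bring total out-of-pocket to $4,677.50, past the $2,000 cap. The owner is capped at $2,000 − $50 = $1,950 on this claim.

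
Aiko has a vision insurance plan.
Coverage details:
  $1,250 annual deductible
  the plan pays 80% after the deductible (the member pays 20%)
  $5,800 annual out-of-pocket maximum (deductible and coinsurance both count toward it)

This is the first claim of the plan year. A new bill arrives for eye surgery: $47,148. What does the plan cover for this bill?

Nothing has been paid toward the $1,250 deductible, so the first $1,250 of this charge is applied there.
After the $1,250 deductible portion, $47,148 − $1,250 = $45,898 is subject to coinsurance.
Member's 20% share of $45,898 is $9,179.60.
Member responsibility before any cap: $1,250 + $9,179.60 = $10,429.60.
Year-to-date out-of-pocket would reach $0 + $10,429.60 = $10,429.60, above the $5,800 maximum, so the member pays only $5,800 − $0 = $5,800.
The insurer covers the remainder: $47,148 − $5,800 = $41,348.

$41,348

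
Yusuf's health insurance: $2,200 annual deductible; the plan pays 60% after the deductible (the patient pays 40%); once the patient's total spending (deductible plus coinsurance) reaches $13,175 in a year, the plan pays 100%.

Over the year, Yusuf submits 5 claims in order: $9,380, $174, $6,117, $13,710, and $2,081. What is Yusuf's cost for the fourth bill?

$5,484

Bill 1, $9,380: $2,200 finishes the deductible; $7,180 goes to coinsurance; coinsurance $7,180 × 40% = $2,872. Patient owes $5,072 (running OOP $5,072).
Bill 2, $174: 40% coinsurance on $174 = $69.60. Cost to patient: $69.60. OOP to date $5,141.60.
Bill 3, $6,117: deductible met; 40% of $6,117 = $2,446.80. Cost to patient: $2,446.80. OOP to date $7,588.40.
Bill 4, $13,710: 40% coinsurance on $13,710 = $5,484. Patient owes $5,484 (running OOP $13,072.40).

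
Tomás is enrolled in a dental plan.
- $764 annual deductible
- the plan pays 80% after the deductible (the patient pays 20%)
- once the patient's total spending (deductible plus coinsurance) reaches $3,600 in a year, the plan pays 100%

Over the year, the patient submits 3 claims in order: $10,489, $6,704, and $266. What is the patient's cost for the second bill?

Claim 1 — $10,489: deductible takes $764, $9,725 remains; 20% of $9,725 = $1,945. Patient pays $2,709; OOP now $2,709.
Claim 2 — $6,704: deductible already satisfied, so patient's share is 20% × $6,704 = $1,340.80. Adding that to $2,709 gives $4,049.80, past the $3,600 cap; patient pays only $3,600 − $2,709 = $891.

$891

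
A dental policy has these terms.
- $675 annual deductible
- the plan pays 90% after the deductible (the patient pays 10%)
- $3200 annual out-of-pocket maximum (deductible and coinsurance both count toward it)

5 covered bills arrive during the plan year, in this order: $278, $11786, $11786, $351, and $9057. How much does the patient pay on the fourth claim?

Claim 1 — $278: all of it applies to the deductible. Cost to patient: $278. OOP to date $278.
Claim 2 — $11786: $397 finishes the deductible; $11389 goes to coinsurance; coinsurance $11389 × 10% = $1138.90. Patient owes $1535.90 (running OOP $1813.90).
Claim 3 — $11786: 10% coinsurance on $11786 = $1178.60. Cost to patient: $1178.60. OOP to date $2992.50.
Claim 4 — $351: deductible already satisfied, so patient's share is 10% × $351 = $35.10. Cost to patient: $35.10. OOP to date $3027.60.

$35.10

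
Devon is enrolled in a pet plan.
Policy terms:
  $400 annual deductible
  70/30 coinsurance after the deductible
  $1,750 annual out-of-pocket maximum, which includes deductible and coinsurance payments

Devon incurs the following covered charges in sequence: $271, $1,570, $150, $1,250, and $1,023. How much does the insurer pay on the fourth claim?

Claim 1 ($271): all of it applies to the deductible. Owner owes $271 (running OOP $271). Insurer: $271 − $271 = $0.
Claim 2 ($1,570): $129 to deductible, leaving $1,441; owner's 30% is $432.30. Owner owes $561.30 (running OOP $832.30). Plan pays $1,570 − $561.30 = $1,008.70.
Claim 3 ($150): deductible met; 30% of $150 = $45. Owner pays $45; OOP now $877.30. Insurer: $150 − $45 = $105.
Claim 4 ($1,250): deductible met; 30% of $1,250 = $375. Owner pays $375; OOP now $1,252.30. Plan pays $1,250 − $375 = $875.

$875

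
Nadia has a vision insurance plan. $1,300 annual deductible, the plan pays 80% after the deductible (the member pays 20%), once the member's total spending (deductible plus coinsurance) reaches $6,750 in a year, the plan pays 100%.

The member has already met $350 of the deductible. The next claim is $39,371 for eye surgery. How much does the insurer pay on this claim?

$32,971

Remaining deductible: $1,300 − $350 = $950.
After the $950 deductible portion, $39,371 − $950 = $38,421 is subject to coinsurance.
Member's 20% share of $38,421 is $7,684.20.
That puts the member's cost at $950 + $7,684.20 = $8,634.20 before any cap.
Adding $8,634.20 to the $350 already spent would give $8,984.20, which exceeds the $6,750 cap; the member pays just $6,750 − $350 = $6,400.
Insurer pays the balance: $39,371 − $6,400 = $32,971.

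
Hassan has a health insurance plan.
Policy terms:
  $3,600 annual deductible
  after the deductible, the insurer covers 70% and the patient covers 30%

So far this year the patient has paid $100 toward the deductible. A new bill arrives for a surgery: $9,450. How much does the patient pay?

$100 of the $3,600 deductible is already met, leaving $3,500.
The remaining $5,950 (= $9,450 − $3,500) moves to coinsurance.
Coinsurance: $5,950 × 30% = $1,785.
That puts the patient's cost at $3,500 + $1,785 = $5,285.

$5,285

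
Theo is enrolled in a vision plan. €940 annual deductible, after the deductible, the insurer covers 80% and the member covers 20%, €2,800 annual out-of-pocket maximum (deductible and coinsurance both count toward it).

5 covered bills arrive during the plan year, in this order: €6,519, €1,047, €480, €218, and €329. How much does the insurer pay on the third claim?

Claim 1 (€6,519): deductible takes €940, €5,579 remains; member's 20% is €1,115.80. Cost to member: €2,055.80. OOP to date €2,055.80. Insurer: €6,519 − €2,055.80 = €4,463.20.
Claim 2 (€1,047): deductible met; 20% of €1,047 = €209.40. Member owes €209.40 (running OOP €2,265.20). Insurer: €1,047 − €209.40 = €837.60.
Claim 3 (€480): 20% coinsurance on €480 = €96. Cost to member: €96. OOP to date €2,361.20. Insurer: €480 − €96 = €384.

€384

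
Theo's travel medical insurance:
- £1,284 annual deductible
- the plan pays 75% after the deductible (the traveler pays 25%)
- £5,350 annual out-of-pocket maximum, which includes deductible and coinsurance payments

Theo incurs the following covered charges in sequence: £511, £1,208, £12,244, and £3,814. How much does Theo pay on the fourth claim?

#1 (£511): fully absorbed by the deductible. Traveler pays £511; OOP now £511.
#2 (£1,208): £773 to deductible, leaving £435; 25% of £435 = £108.75. Cost to traveler: £881.75. OOP to date £1,392.75.
#3 (£12,244): 25% coinsurance on £12,244 = £3,061. Cost to traveler: £3,061. OOP to date £4,453.75.
#4 (£3,814): deductible already satisfied, so traveler's share is 25% × £3,814 = £953.50. OOP would hit £5,407.25 > £5,350, so the cap limits the traveler to £5,350 − £4,453.75 = £896.25.

£896.25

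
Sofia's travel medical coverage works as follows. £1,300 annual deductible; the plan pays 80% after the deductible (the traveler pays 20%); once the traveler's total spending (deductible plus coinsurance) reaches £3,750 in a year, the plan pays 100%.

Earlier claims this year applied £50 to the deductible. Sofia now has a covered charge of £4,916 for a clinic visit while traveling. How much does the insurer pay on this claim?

Remaining deductible: £1,300 − £50 = £1,250.
That leaves £4,916 − £1,250 = £3,666 for coinsurance.
Traveler's 20% share of £3,666 is £733.20.
So the traveler owes £1,250 + £733.20 = £1,983.20 before any cap.
Cumulative spending £50 + £1,983.20 = £2,033.20 stays under the £3,750 maximum.
The insurer covers the remainder: £4,916 − £1,983.20 = £2,932.80.

£2,932.80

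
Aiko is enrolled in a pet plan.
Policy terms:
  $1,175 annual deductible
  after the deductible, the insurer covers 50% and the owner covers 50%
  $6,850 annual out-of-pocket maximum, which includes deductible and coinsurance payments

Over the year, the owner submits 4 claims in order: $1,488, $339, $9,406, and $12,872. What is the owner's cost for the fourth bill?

$646

Claim 1 — $1,488: $1,175 finishes the deductible; $313 goes to coinsurance; owner's 50% is $156.50. Owner owes $1,331.50 (running OOP $1,331.50).
Claim 2 — $339: deductible met; 50% of $339 = $169.50. Owner pays $169.50; OOP now $1,501.
Claim 3 — $9,406: deductible already satisfied, so owner's share is 50% × $9,406 = $4,703. Cost to owner: $4,703. OOP to date $6,204.
Claim 4 — $12,872: deductible already satisfied, so owner's share is 50% × $12,872 = $6,436. Adding that to $6,204 gives $12,640, past the $6,850 cap; owner pays only $6,850 − $6,204 = $646.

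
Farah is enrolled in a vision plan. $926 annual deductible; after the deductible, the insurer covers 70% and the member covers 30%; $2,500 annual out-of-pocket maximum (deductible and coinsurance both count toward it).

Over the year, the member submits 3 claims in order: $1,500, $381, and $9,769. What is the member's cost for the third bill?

$1,287.50

Claim 1 — $1,500: $926 finishes the deductible; $574 goes to coinsurance; member's 30% is $172.20. Cost to member: $1,098.20. OOP to date $1,098.20.
Claim 2 — $381: deductible already satisfied, so member's share is 30% × $381 = $114.30. Cost to member: $114.30. OOP to date $1,212.50.
Claim 3 — $9,769: deductible already satisfied, so member's share is 30% × $9,769 = $2,930.70. OOP would hit $4,143.20 > $2,500, so the cap limits the member to $2,500 − $1,212.50 = $1,287.50.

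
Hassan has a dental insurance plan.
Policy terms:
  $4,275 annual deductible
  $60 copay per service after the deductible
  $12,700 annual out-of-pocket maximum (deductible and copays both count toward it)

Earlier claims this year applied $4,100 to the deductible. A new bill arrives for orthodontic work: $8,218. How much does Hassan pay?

Deductible still to meet: $4,275 − $4,100 = $175.
The remaining $8,043 (= $8,218 − $175) moves to the copay.
Copay on this service: $60.
Patient responsibility before any cap: $175 + $60 = $235.
Cumulative spending $4,100 + $235 = $4,335 stays under the $12,700 maximum.

$235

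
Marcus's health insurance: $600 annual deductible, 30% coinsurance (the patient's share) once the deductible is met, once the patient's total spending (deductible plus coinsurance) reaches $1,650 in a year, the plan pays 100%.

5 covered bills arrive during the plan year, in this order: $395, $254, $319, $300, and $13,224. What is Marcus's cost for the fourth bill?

$90

Claim 1 — $395: all of it applies to the deductible. Patient pays $395; OOP now $395.
Claim 2 — $254: $205 finishes the deductible; $49 goes to coinsurance; coinsurance $49 × 30% = $14.70. Patient pays $219.70; OOP now $614.70.
Claim 3 — $319: deductible met; 30% of $319 = $95.70. Cost to patient: $95.70. OOP to date $710.40.
Claim 4 — $300: deductible met; 30% of $300 = $90. Patient pays $90; OOP now $800.40.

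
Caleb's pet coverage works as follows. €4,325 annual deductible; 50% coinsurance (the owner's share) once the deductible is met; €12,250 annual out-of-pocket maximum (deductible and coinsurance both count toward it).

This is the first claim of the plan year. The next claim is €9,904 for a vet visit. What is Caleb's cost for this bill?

Nothing has been paid toward the €4,325 deductible, so the first €4,325 of this charge is applied there.
That leaves €9,904 − €4,325 = €5,579 for coinsurance.
50% of €5,579 = €2,789.50 falls to the owner.
Owner responsibility before any cap: €4,325 + €2,789.50 = €7,114.50.
Cumulative spending €0 + €7,114.50 = €7,114.50 stays under the €12,250 maximum.

€7,114.50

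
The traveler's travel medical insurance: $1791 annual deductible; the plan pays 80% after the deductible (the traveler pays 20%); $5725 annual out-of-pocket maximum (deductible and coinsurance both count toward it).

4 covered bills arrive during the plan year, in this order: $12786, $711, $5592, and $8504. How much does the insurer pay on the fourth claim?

$8029.60

Bill 1, $12786: $1791 to deductible, leaving $10995; coinsurance $10995 × 20% = $2199. Traveler pays $3990; OOP now $3990. Insurer: $12786 − $3990 = $8796.
Bill 2, $711: deductible already satisfied, so traveler's share is 20% × $711 = $142.20. Traveler pays $142.20; OOP now $4132.20. Insurer: $711 − $142.20 = $568.80.
Bill 3, $5592: deductible already satisfied, so traveler's share is 20% × $5592 = $1118.40. Traveler owes $1118.40 (running OOP $5250.60). Insurer: $5592 − $1118.40 = $4473.60.
Bill 4, $8504: deductible met; 20% of $8504 = $1700.80. OOP would hit $6951.40 > $5725, so the cap limits the traveler to $5725 − $5250.60 = $474.40. Plan pays $8504 − $474.40 = $8029.60.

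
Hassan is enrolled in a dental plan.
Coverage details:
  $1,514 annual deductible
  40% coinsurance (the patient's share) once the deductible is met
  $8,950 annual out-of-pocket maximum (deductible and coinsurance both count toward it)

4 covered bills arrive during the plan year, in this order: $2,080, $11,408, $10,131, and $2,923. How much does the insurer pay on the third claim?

#1 ($2,080): $1,514 to deductible, leaving $566; 40% of $566 = $226.40. Patient owes $1,740.40 (running OOP $1,740.40). Plan pays $2,080 − $1,740.40 = $339.60.
#2 ($11,408): deductible already satisfied, so patient's share is 40% × $11,408 = $4,563.20. Patient owes $4,563.20 (running OOP $6,303.60). Plan pays $11,408 − $4,563.20 = $6,844.80.
#3 ($10,131): deductible already satisfied, so patient's share is 40% × $10,131 = $4,052.40. Adding that to $6,303.60 gives $10,356, past the $8,950 cap; patient pays only $8,950 − $6,303.60 = $2,646.40. Insurer: $10,131 − $2,646.40 = $7,484.60.

$7,484.60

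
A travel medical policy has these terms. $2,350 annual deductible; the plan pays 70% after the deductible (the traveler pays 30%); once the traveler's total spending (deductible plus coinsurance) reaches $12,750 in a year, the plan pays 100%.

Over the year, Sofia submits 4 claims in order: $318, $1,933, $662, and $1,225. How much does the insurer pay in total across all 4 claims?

Claim 1 — $318: entire amount goes to the deductible. Cost to traveler: $318. OOP to date $318. Insurer: $318 − $318 = $0.
Claim 2 — $1,933: entire amount goes to the deductible. Cost to traveler: $1,933. OOP to date $2,251. Insurer: $1,933 − $1,933 = $0.
Claim 3 — $662: $99 to deductible, leaving $563; coinsurance $563 × 30% = $168.90. Cost to traveler: $267.90. OOP to date $2,518.90. Plan pays $662 − $267.90 = $394.10.
Claim 4 — $1,225: deductible already satisfied, so traveler's share is 30% × $1,225 = $367.50. Traveler pays $367.50; OOP now $2,886.40. Insurer: $1,225 − $367.50 = $857.50.
Insurer total: $0 + $0 + $394.10 + $857.50 = $1,251.60.

$1,251.60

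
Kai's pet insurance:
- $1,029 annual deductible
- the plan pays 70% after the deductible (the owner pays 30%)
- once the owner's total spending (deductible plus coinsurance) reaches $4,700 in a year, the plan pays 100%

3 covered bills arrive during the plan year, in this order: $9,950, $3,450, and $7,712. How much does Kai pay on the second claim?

Claim 1 — $9,950: $1,029 finishes the deductible; $8,921 goes to coinsurance; 30% of $8,921 = $2,676.30. Owner pays $3,705.30; OOP now $3,705.30.
Claim 2 — $3,450: 30% coinsurance on $3,450 = $1,035. OOP would hit $4,740.30 > $4,700, so the cap limits the owner to $4,700 − $3,705.30 = $994.70.

$994.70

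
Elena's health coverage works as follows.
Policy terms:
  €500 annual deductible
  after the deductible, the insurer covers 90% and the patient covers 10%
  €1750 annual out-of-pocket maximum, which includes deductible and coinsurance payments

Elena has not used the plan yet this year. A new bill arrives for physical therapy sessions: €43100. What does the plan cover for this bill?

€41350

Deductible not yet touched, so the first €500 of the bill goes to the deductible.
The remaining €42600 (= €43100 − €500) moves to coinsurance.
Coinsurance: €42600 × 10% = €4260.
So the patient owes €500 + €4260 = €4760 before any cap.
Adding €4760 to the €0 already spent would give €4760, which exceeds the €1750 cap; the patient pays just €1750 − €0 = €1750.
The insurer covers the remainder: €43100 − €1750 = €41350.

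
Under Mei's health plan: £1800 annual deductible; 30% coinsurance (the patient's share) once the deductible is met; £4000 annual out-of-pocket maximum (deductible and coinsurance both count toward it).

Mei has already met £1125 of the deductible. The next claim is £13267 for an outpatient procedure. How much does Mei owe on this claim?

£1125 of the £1800 deductible is already met, leaving £675.
That leaves £13267 − £675 = £12592 for coinsurance.
30% of £12592 = £3777.60 falls to the patient.
So the patient owes £675 + £3777.60 = £4452.60 before any cap.
That would bring total out-of-pocket to £5577.60, past the £4000 cap. The patient is capped at £4000 − £1125 = £2875 on this claim.

£2875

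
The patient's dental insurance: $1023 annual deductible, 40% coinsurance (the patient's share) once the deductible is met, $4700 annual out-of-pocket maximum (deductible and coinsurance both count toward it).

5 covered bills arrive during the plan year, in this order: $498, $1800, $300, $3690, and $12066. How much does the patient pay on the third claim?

$120

Claim 1 ($498): all of it applies to the deductible. Patient pays $498; OOP now $498.
Claim 2 ($1800): $525 to deductible, leaving $1275; patient's 40% is $510. Cost to patient: $1035. OOP to date $1533.
Claim 3 ($300): deductible met; 40% of $300 = $120. Patient pays $120; OOP now $1653.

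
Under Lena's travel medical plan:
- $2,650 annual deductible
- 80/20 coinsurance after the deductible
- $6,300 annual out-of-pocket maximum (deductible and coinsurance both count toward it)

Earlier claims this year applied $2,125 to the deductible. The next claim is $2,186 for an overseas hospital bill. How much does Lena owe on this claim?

Deductible still to meet: $2,650 − $2,125 = $525.
After the $525 deductible portion, $2,186 − $525 = $1,661 is subject to coinsurance.
Traveler's 20% share of $1,661 is $332.20.
That puts the traveler's cost at $525 + $332.20 = $857.20 before any cap.
Year-to-date out-of-pocket becomes $2,125 + $857.20 = $2,982.20, still under the $6,300 maximum, so no cap applies.

$857.20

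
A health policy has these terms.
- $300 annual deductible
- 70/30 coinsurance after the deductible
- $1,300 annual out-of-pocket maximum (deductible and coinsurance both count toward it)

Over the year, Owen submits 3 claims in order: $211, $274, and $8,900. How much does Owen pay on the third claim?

Bill 1, $211: all of it applies to the deductible. Patient owes $211 (running OOP $211).
Bill 2, $274: $89 finishes the deductible; $185 goes to coinsurance; 30% of $185 = $55.50. Patient owes $144.50 (running OOP $355.50).
Bill 3, $8,900: deductible already satisfied, so patient's share is 30% × $8,900 = $2,670. OOP would hit $3,025.50 > $1,300, so the cap limits the patient to $1,300 − $355.50 = $944.50.

$944.50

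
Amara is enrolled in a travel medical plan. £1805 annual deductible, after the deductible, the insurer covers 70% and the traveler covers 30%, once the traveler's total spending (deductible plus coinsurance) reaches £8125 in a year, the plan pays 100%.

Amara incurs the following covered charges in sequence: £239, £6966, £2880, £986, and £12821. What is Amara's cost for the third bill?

£864

Bill 1, £239: all of it applies to the deductible. Cost to traveler: £239. OOP to date £239.
Bill 2, £6966: £1566 to deductible, leaving £5400; traveler's 30% is £1620. Cost to traveler: £3186. OOP to date £3425.
Bill 3, £2880: deductible already satisfied, so traveler's share is 30% × £2880 = £864. Cost to traveler: £864. OOP to date £4289.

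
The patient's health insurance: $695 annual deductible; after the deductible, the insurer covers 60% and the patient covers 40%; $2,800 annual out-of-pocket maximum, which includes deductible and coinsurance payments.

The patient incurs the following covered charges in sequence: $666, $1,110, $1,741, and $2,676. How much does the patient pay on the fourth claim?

$976.20

#1 ($666): all of it applies to the deductible. Patient pays $666; OOP now $666.
#2 ($1,110): deductible takes $29, $1,081 remains; 40% of $1,081 = $432.40. Patient pays $461.40; OOP now $1,127.40.
#3 ($1,741): deductible already satisfied, so patient's share is 40% × $1,741 = $696.40. Patient owes $696.40 (running OOP $1,823.80).
#4 ($2,676): deductible met; 40% of $2,676 = $1,070.40. That would push OOP to $2,894.20, over the $2,800 cap, so patient pays $2,800 − $1,823.80 = $976.20.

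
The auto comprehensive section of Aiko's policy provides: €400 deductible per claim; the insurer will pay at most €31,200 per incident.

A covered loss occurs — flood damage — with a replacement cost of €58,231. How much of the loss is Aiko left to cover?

After the deductible, €58,231 − €400 = €57,831 remains.
Since €57,831 > €31,200, the payout is capped at €31,200.
Policyholder's share is the uncovered remainder: €58,231 − €31,200 = €27,031.

€27,031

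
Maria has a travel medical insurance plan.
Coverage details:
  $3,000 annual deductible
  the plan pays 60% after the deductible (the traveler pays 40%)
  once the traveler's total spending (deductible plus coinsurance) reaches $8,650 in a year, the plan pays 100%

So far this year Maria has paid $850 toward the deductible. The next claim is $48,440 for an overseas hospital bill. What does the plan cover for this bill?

$40,640

Remaining deductible: $3,000 − $850 = $2,150.
That leaves $48,440 − $2,150 = $46,290 for coinsurance.
Coinsurance: $46,290 × 40% = $18,516.
So the traveler owes $2,150 + $18,516 = $20,666 before any cap.
Adding $20,666 to the $850 already spent would give $21,516, which exceeds the $8,650 cap; the traveler pays just $8,650 − $850 = $7,800.
The plan picks up $48,440 − $7,800 = $40,640.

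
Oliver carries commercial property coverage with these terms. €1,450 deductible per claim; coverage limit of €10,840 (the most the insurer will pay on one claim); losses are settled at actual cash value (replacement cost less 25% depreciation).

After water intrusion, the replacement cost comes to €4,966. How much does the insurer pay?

€2,274.50

At 25% depreciation, ACV = €4,966 − €1,241.50 = €3,724.50.
After the deductible, €3,724.50 − €1,450 = €2,274.50 remains.
€2,274.50 is within the €10,840 limit, so the insurer pays €2,274.50.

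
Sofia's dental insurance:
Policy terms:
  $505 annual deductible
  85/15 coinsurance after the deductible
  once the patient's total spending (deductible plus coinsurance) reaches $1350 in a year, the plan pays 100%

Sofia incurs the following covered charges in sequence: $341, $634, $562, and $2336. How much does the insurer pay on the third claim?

$477.70

Claim 1 — $341: fully absorbed by the deductible. Patient owes $341 (running OOP $341). Insurer: $341 − $341 = $0.
Claim 2 — $634: $164 to deductible, leaving $470; 15% of $470 = $70.50. Cost to patient: $234.50. OOP to date $575.50. Insurer: $634 − $234.50 = $399.50.
Claim 3 — $562: 15% coinsurance on $562 = $84.30. Cost to patient: $84.30. OOP to date $659.80. Insurer: $562 − $84.30 = $477.70.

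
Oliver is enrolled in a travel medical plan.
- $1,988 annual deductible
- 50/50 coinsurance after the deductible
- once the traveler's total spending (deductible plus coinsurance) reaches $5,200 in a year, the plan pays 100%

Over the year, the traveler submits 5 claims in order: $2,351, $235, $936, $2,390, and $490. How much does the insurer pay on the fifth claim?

$245

Claim 1 ($2,351): deductible takes $1,988, $363 remains; traveler's 50% is $181.50. Traveler owes $2,169.50 (running OOP $2,169.50). Insurer: $2,351 − $2,169.50 = $181.50.
Claim 2 ($235): deductible already satisfied, so traveler's share is 50% × $235 = $117.50. Cost to traveler: $117.50. OOP to date $2,287. Plan pays $235 − $117.50 = $117.50.
Claim 3 ($936): 50% coinsurance on $936 = $468. Cost to traveler: $468. OOP to date $2,755. Plan pays $936 − $468 = $468.
Claim 4 ($2,390): deductible met; 50% of $2,390 = $1,195. Traveler owes $1,195 (running OOP $3,950). Insurer: $2,390 − $1,195 = $1,195.
Claim 5 ($490): deductible met; 50% of $490 = $245. Traveler pays $245; OOP now $4,195. Plan pays $490 − $245 = $245.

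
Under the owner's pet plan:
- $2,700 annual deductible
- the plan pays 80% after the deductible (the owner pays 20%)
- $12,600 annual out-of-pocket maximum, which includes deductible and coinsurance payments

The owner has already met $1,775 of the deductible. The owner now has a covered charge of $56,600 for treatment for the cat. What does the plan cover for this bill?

$45,775

Remaining deductible: $2,700 − $1,775 = $925.
The remaining $55,675 (= $56,600 − $925) moves to coinsurance.
Owner's 20% share of $55,675 is $11,135.
So the owner owes $925 + $11,135 = $12,060 before any cap.
Year-to-date out-of-pocket would reach $1,775 + $12,060 = $13,835, above the $12,600 maximum, so the owner pays only $12,600 − $1,775 = $10,825.
The insurer covers the remainder: $56,600 − $10,825 = $45,775.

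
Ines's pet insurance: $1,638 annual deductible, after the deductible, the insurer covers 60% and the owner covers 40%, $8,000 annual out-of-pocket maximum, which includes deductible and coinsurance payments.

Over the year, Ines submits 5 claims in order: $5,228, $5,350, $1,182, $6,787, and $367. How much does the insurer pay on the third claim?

$709.20

Claim 1 ($5,228): $1,638 finishes the deductible; $3,590 goes to coinsurance; 40% of $3,590 = $1,436. Cost to owner: $3,074. OOP to date $3,074. Insurer: $5,228 − $3,074 = $2,154.
Claim 2 ($5,350): deductible already satisfied, so owner's share is 40% × $5,350 = $2,140. Cost to owner: $2,140. OOP to date $5,214. Plan pays $5,350 − $2,140 = $3,210.
Claim 3 ($1,182): deductible already satisfied, so owner's share is 40% × $1,182 = $472.80. Owner owes $472.80 (running OOP $5,686.80). Insurer: $1,182 − $472.80 = $709.20.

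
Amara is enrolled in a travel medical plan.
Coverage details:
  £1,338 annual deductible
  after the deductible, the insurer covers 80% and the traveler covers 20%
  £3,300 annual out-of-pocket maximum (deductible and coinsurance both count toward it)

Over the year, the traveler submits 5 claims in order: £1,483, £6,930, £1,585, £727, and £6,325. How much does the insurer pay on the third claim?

£1,268

Claim 1 (£1,483): £1,338 finishes the deductible; £145 goes to coinsurance; coinsurance £145 × 20% = £29. Traveler owes £1,367 (running OOP £1,367). Plan pays £1,483 − £1,367 = £116.
Claim 2 (£6,930): 20% coinsurance on £6,930 = £1,386. Cost to traveler: £1,386. OOP to date £2,753. Plan pays £6,930 − £1,386 = £5,544.
Claim 3 (£1,585): deductible met; 20% of £1,585 = £317. Cost to traveler: £317. OOP to date £3,070. Plan pays £1,585 − £317 = £1,268.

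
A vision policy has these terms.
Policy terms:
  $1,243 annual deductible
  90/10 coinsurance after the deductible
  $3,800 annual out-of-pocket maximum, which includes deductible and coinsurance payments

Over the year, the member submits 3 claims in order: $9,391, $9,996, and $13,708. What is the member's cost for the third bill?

Bill 1, $9,391: deductible takes $1,243, $8,148 remains; coinsurance $8,148 × 10% = $814.80. Cost to member: $2,057.80. OOP to date $2,057.80.
Bill 2, $9,996: deductible already satisfied, so member's share is 10% × $9,996 = $999.60. Member pays $999.60; OOP now $3,057.40.
Bill 3, $13,708: deductible met; 10% of $13,708 = $1,370.80. That would push OOP to $4,428.20, over the $3,800 cap, so member pays $3,800 − $3,057.40 = $742.60.

$742.60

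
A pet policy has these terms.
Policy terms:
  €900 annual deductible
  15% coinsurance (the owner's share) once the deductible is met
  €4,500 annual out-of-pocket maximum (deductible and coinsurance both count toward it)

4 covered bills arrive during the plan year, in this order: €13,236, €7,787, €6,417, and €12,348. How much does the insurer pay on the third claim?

€5,835.45

#1 (€13,236): deductible takes €900, €12,336 remains; coinsurance €12,336 × 15% = €1,850.40. Owner pays €2,750.40; OOP now €2,750.40. Plan pays €13,236 − €2,750.40 = €10,485.60.
#2 (€7,787): deductible met; 15% of €7,787 = €1,168.05. Owner owes €1,168.05 (running OOP €3,918.45). Plan pays €7,787 − €1,168.05 = €6,618.95.
#3 (€6,417): deductible already satisfied, so owner's share is 15% × €6,417 = €962.55. That would push OOP to €4,881, over the €4,500 cap, so owner pays €4,500 − €3,918.45 = €581.55. Plan pays €6,417 − €581.55 = €5,835.45.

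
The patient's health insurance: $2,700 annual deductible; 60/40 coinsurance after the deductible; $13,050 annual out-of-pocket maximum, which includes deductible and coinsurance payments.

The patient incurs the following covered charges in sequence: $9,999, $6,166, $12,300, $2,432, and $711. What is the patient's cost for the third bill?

$4,920

Claim 1 ($9,999): $2,700 finishes the deductible; $7,299 goes to coinsurance; 40% of $7,299 = $2,919.60. Cost to patient: $5,619.60. OOP to date $5,619.60.
Claim 2 ($6,166): deductible already satisfied, so patient's share is 40% × $6,166 = $2,466.40. Patient owes $2,466.40 (running OOP $8,086).
Claim 3 ($12,300): 40% coinsurance on $12,300 = $4,920. Cost to patient: $4,920. OOP to date $13,006.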